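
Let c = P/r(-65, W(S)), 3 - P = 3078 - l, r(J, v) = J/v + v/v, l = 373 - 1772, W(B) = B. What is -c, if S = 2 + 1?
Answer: -6711/31 ≈ -216.48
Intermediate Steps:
S = 3
l = -1399
r(J, v) = 1 + J/v (r(J, v) = J/v + 1 = 1 + J/v)
P = -4474 (P = 3 - (3078 - 1*(-1399)) = 3 - (3078 + 1399) = 3 - 1*4477 = 3 - 4477 = -4474)
c = 6711/31 (c = -4474*3/(-65 + 3) = -4474/((1/3)*(-62)) = -4474/(-62/3) = -4474*(-3/62) = 6711/31 ≈ 216.48)
-c = -1*6711/31 = -6711/31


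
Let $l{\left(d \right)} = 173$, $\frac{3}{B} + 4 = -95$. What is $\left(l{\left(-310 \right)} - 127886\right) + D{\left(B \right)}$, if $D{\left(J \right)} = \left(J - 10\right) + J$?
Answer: $- \frac{4214861}{33} \approx -1.2772 \cdot 10^{5}$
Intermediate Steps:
$B = - \frac{1}{33}$ ($B = \frac{3}{-4 - 95} = \frac{3}{-99} = 3 \left(- \frac{1}{99}\right) = - \frac{1}{33} \approx -0.030303$)
$D{\left(J \right)} = -10 + 2 J$ ($D{\left(J \right)} = \left(-10 + J\right) + J = -10 + 2 J$)
$\left(l{\left(-310 \right)} - 127886\right) + D{\left(B \right)} = \left(173 - 127886\right) + \left(-10 + 2 \left(- \frac{1}{33}\right)\right) = -127713 - \frac{332}{33} = - \frac{4214861}{33}$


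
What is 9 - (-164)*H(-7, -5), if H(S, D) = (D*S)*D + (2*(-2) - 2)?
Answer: -29675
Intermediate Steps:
H(S, D) = -6 + S*D**2 (H(S, D) = S*D**2 + (-4 - 2) = S*D**2 - 6 = -6 + S*D**2)
9 - (-164)*H(-7, -5) = 9 - (-164)*(-6 - 7*(-5)**2) = 9 - (-164)*(-6 - 7*25) = 9 - (-164)*(-6 - 175) = 9 - (-164)*(-181) = 9 - 41*724 = 9 - 29684 = -29675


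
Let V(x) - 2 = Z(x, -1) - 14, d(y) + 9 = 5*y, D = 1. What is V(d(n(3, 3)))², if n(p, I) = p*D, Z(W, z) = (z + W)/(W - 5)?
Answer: 49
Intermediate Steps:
Z(W, z) = (W + z)/(-5 + W)
n(p, I) = p (n(p, I) = p*1 = p)
d(y) = -9 + 5*y
V(x) = -12 + (-1 + x)/(-5 + x) (V(x) = 2 + ((x - 1)/(-5 + x) - 14) = 2 + ((-1 + x)/(-5 + x) - 14) = 2 + (-14 + (-1 + x)/(-5 + x)) = -12 + (-1 + x)/(-5 + x))
V(d(n(3, 3)))² = ((59 - 11*(-9 + 5*3))/(-5 + (-9 + 5*3)))² = ((59 - 11*(-9 + 15))/(-5 + (-9 + 15)))² = ((59 - 11*6)/(-5 + 6))² = ((59 - 66)/1)² = (1*(-7))² = (-7)² = 49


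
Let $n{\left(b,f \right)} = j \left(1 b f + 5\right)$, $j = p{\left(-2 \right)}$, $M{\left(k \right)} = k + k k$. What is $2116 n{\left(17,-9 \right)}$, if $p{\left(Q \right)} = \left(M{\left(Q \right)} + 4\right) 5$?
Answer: $-9395040$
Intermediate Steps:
$M{\left(k \right)} = k + k^{2}$
$p{\left(Q \right)} = 20 + 5 Q \left(1 + Q\right)$ ($p{\left(Q \right)} = \left(Q \left(1 + Q\right) + 4\right) 5 = \left(4 + Q \left(1 + Q\right)\right) 5 = 20 + 5 Q \left(1 + Q\right)$)
$j = 30$ ($j = 20 + 5 \left(-2\right) \left(1 - 2\right) = 20 + 5 \left(-2\right) \left(-1\right) = 20 + 10 = 30$)
$n{\left(b,f \right)} = 150 + 30 b f$ ($n{\left(b,f \right)} = 30 \left(1 b f + 5\right) = 30 \left(b f + 5\right) = 30 \left(5 + b f\right) = 150 + 30 b f$)
$2116 n{\left(17,-9 \right)} = 2116 \left(150 + 30 \cdot 17 \left(-9\right)\right) = 2116 \left(150 - 4590\right) = 2116 \left(-4440\right) = -9395040$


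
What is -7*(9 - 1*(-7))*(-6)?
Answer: 672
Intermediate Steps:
-7*(9 - 1*(-7))*(-6) = -7*(9 + 7)*(-6) = -7*16*(-6) = -112*(-6) = 672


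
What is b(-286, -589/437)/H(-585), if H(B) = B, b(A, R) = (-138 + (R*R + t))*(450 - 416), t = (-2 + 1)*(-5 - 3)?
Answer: 768502/103155 ≈ 7.4500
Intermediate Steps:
t = 8 (t = -1*(-8) = 8)
b(A, R) = -4420 + 34*R² (b(A, R) = (-138 + (R*R + 8))*(450 - 416) = (-138 + (R² + 8))*34 = (-138 + (8 + R²))*34 = (-130 + R²)*34 = -4420 + 34*R²)
b(-286, -589/437)/H(-585) = (-4420 + 34*(-589/437)²)/(-585) = (-4420 + 34*(-589*1/437)²)*(-1/585) = (-4420 + 34*(-31/23)²)*(-1/585) = (-4420 + 34*(961/529))*(-1/585) = (-4420 + 32674/529)*(-1/585) = -2305506/529*(-1/585) = 768502/103155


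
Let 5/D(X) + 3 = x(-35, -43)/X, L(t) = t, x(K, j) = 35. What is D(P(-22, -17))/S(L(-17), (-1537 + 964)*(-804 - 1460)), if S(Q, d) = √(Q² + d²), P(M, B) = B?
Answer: -85*√1682914642273/144730659235478 ≈ -7.6188e-7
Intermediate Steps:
D(X) = 5/(-3 + 35/X)
D(P(-22, -17))/S(L(-17), (-1537 + 964)*(-804 - 1460)) = (-5*(-17)/(-35 + 3*(-17)))/(√((-17)² + ((-1537 + 964)*(-804 - 1460))²)) = (-5*(-17)/(-35 - 51))/(√(289 + (-573*(-2264))²)) = (-5*(-17)/(-86))/(√(289 + 1297272²)) = (-5*(-17)*(-1/86))/(√(289 + 1682914641984)) = -85*√1682914642273/1682914642273/86 = -85*√1682914642273/144730659235478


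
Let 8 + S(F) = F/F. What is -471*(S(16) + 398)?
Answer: -184161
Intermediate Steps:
S(F) = -7 (S(F) = -8 + F/F = -8 + 1 = -7)
-471*(S(16) + 398) = -471*(-7 + 398) = -471*391 = -184161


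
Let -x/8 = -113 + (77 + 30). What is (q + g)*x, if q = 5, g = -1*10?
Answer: -240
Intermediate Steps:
g = -10
x = 48 (x = -8*(-113 + (77 + 30)) = -8*(-113 + 107) = -8*(-6) = 48)
(q + g)*x = (5 - 10)*48 = -5*48 = -240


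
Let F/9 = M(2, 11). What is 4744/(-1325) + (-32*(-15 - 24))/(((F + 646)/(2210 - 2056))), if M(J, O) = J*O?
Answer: 62662616/279575 ≈ 224.14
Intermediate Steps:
F = 198 (F = 9*(2*11) = 9*22 = 198)
4744/(-1325) + (-32*(-15 - 24))/(((F + 646)/(2210 - 2056))) = 4744/(-1325) + (-32*(-15 - 24))/(((198 + 646)/(2210 - 2056))) = 4744*(-1/1325) + (-32*(-39))/((844/154)) = -4744/1325 + 1248/((844*(1/154))) = -4744/1325 + 1248/(422/77) = -4744/1325 + 1248*(77/422) = -4744/1325 + 48048/211 = 62662616/279575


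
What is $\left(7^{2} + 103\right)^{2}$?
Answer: $23104$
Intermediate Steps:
$\left(7^{2} + 103\right)^{2} = \left(49 + 103\right)^{2} = 152^{2} = 23104$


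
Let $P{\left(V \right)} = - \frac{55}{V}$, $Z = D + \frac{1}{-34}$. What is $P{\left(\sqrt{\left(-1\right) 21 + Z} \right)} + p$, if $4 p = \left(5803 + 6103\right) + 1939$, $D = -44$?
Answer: $\frac{13845}{4} + \frac{5 i \sqrt{75174}}{201} \approx 3461.3 + 6.8204 i$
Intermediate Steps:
$Z = - \frac{1497}{34}$ ($Z = -44 + \frac{1}{-34} = -44 - \frac{1}{34} = - \frac{1497}{34} \approx -44.029$)
$p = \frac{13845}{4}$ ($p = \frac{\left(5803 + 6103\right) + 1939}{4} = \frac{11906 + 1939}{4} = \frac{1}{4} \cdot 13845 = \frac{13845}{4} \approx 3461.3$)
$P{\left(\sqrt{\left(-1\right) 21 + Z} \right)} + p = - \frac{55}{\sqrt{\left(-1\right) 21 - \frac{1497}{34}}} + \frac{13845}{4} = - \frac{55}{\sqrt{-21 - \frac{1497}{34}}} + \frac{13845}{4} = - \frac{55}{\sqrt{- \frac{2211}{34}}} + \frac{13845}{4} = - \frac{55}{\frac{1}{34} i \sqrt{75174}} + \frac{13845}{4} = - 55 \left(- \frac{i \sqrt{75174}}{2211}\right) + \frac{13845}{4} = \frac{5 i \sqrt{75174}}{201} + \frac{13845}{4} = \frac{13845}{4} + \frac{5 i \sqrt{75174}}{201}$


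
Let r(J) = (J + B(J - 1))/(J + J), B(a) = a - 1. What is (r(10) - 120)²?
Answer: 1418481/100 ≈ 14185.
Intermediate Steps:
B(a) = -1 + a
r(J) = (-2 + 2*J)/(2*J) (r(J) = (J + (-1 + (J - 1)))/(J + J) = (J + (-1 + (-1 + J)))/((2*J)) = (J + (-2 + J))*(1/(2*J)) = (-2 + 2*J)*(1/(2*J)) = (-2 + 2*J)/(2*J))
(r(10) - 120)² = ((-1 + 10)/10 - 120)² = ((⅒)*9 - 120)² = (9/10 - 120)² = (-1191/10)² = 1418481/100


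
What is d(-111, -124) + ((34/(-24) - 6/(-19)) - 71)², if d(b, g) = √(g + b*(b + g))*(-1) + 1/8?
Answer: 270247219/51984 - √25961 ≈ 5037.5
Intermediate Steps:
d(b, g) = ⅛ - √(g + b*(b + g)) (d(b, g) = -√(g + b*(b + g)) + ⅛ = ⅛ - √(g + b*(b + g)))
d(-111, -124) + ((34/(-24) - 6/(-19)) - 71)² = (⅛ - √(-124 + (-111)² - 111*(-124))) + ((34/(-24) - 6/(-19)) - 71)² = (⅛ - √(-124 + 12321 + 13764)) + ((34*(-1/24) - 6*(-1/19)) - 71)² = (⅛ - √25961) + ((-17/12 + 6/19) - 71)² = (⅛ - √25961) + (-251/228 - 71)² = (⅛ - √25961) + (-16439/228)² = (⅛ - √25961) + 270240721/51984 = 270247219/51984 - √25961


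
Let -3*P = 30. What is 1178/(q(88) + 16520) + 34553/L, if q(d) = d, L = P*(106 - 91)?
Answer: -47806627/207600 ≈ -230.28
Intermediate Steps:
P = -10 (P = -⅓*30 = -10)
L = -150 (L = -10*(106 - 91) = -10*15 = -150)
1178/(q(88) + 16520) + 34553/L = 1178/(88 + 16520) + 34553/(-150) = 1178/16608 + 34553*(-1/150) = 1178*(1/16608) - 34553/150 = 589/8304 - 34553/150 = -47806627/207600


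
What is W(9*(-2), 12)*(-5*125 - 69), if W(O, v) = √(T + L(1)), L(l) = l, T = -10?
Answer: -2082*I ≈ -2082.0*I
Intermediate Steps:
W(O, v) = 3*I (W(O, v) = √(-10 + 1) = √(-9) = 3*I)
W(9*(-2), 12)*(-5*125 - 69) = (3*I)*(-5*125 - 69) = (3*I)*(-625 - 69) = (3*I)*(-694) = -2082*I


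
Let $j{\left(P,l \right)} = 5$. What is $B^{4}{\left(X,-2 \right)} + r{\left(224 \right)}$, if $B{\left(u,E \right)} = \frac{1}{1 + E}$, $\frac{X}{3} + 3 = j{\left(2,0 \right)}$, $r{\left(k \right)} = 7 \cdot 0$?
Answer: $1$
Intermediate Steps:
$r{\left(k \right)} = 0$
$X = 6$ ($X = -9 + 3 \cdot 5 = -9 + 15 = 6$)
$B^{4}{\left(X,-2 \right)} + r{\left(224 \right)} = \left(\frac{1}{1 - 2}\right)^{4} + 0 = \left(\frac{1}{-1}\right)^{4} + 0 = \left(-1\right)^{4} + 0 = 1 + 0 = 1$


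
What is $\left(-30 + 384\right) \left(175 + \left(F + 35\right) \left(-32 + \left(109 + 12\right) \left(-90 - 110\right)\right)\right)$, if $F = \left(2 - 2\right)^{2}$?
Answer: $-300172530$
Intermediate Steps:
$F = 0$ ($F = 0^{2} = 0$)
$\left(-30 + 384\right) \left(175 + \left(F + 35\right) \left(-32 + \left(109 + 12\right) \left(-90 - 110\right)\right)\right) = \left(-30 + 384\right) \left(175 + \left(0 + 35\right) \left(-32 + \left(109 + 12\right) \left(-90 - 110\right)\right)\right) = 354 \left(175 + 35 \left(-32 + 121 \left(-200\right)\right)\right) = 354 \left(175 + 35 \left(-32 - 24200\right)\right) = 354 \left(175 + 35 \left(-24232\right)\right) = 354 \left(175 - 848120\right) = 354 \left(-847945\right) = -300172530$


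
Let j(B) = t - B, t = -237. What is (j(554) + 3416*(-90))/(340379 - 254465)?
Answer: -308231/85914 ≈ -3.5877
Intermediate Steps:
j(B) = -237 - B
(j(554) + 3416*(-90))/(340379 - 254465) = ((-237 - 1*554) + 3416*(-90))/(340379 - 254465) = ((-237 - 554) - 307440)/85914 = (-791 - 307440)*(1/85914) = -308231*1/85914 = -308231/85914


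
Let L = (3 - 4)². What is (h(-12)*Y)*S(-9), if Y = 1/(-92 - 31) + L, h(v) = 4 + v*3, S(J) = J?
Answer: 11712/41 ≈ 285.66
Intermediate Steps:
h(v) = 4 + 3*v
L = 1 (L = (-1)² = 1)
Y = 122/123 (Y = 1/(-92 - 31) + 1 = 1/(-123) + 1 = -1/123 + 1 = 122/123 ≈ 0.99187)
(h(-12)*Y)*S(-9) = ((4 + 3*(-12))*(122/123))*(-9) = ((4 - 36)*(122/123))*(-9) = -32*122/123*(-9) = -3904/123*(-9) = 11712/41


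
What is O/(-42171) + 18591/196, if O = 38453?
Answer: 776464273/8265516 ≈ 93.940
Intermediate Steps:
O/(-42171) + 18591/196 = 38453/(-42171) + 18591/196 = 38453*(-1/42171) + 18591*(1/196) = -38453/42171 + 18591/196 = 776464273/8265516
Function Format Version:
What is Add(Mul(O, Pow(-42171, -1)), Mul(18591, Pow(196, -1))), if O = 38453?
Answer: Rational(776464273, 8265516) ≈ 93.940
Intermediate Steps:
Add(Mul(O, Pow(-42171, -1)), Mul(18591, Pow(196, -1))) = Add(Mul(38453, Pow(-42171, -1)), Mul(18591, Pow(196, -1))) = Add(Mul(38453, Rational(-1, 42171)), Mul(18591, Rational(1, 196))) = Add(Rational(-38453, 42171), Rational(18591, 196)) = Rational(776464273, 8265516)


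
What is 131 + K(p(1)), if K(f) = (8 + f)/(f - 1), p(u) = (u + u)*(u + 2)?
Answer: 669/5 ≈ 133.80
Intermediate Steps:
p(u) = 2*u*(2 + u) (p(u) = (2*u)*(2 + u) = 2*u*(2 + u))
K(f) = (8 + f)/(-1 + f)
131 + K(p(1)) = 131 + (8 + 2*1*(2 + 1))/(-1 + 2*1*(2 + 1)) = 131 + (8 + 2*1*3)/(-1 + 2*1*3) = 131 + (8 + 6)/(-1 + 6) = 131 + 14/5 = 669/5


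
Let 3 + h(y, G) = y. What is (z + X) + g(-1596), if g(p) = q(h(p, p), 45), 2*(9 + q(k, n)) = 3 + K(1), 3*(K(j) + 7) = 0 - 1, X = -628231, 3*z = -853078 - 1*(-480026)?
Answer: -4515557/6 ≈ -7.5259e+5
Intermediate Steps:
z = -373052/3 (z = (-853078 - 1*(-480026))/3 = (-853078 + 480026)/3 = (⅓)*(-373052) = -373052/3 ≈ -1.2435e+5)
h(y, G) = -3 + y
K(j) = -22/3 (K(j) = -7 + (0 - 1)/3 = -7 + (⅓)*(-1) = -7 - ⅓ = -22/3)
q(k, n) = -67/6 (q(k, n) = -9 + (3 - 22/3)/2 = -9 + (½)*(-13/3) = -9 - 13/6 = -67/6)
g(p) = -67/6
(z + X) + g(-1596) = (-373052/3 - 628231) - 67/6 = -2257745/3 - 67/6 = -4515557/6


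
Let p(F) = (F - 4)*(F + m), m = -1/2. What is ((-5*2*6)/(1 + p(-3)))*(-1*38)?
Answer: 1520/17 ≈ 89.412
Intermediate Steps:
m = -1/2 (m = -1*1/2 = -1/2 ≈ -0.50000)
p(F) = (-4 + F)*(-1/2 + F) (p(F) = (F - 4)*(F - 1/2) = (-4 + F)*(-1/2 + F))
((-5*2*6)/(1 + p(-3)))*(-1*38) = ((-5*2*6)/(1 + (2 + (-3)**2 - 9/2*(-3))))*(-1*38) = ((-10*6)/(1 + (2 + 9 + 27/2)))*(-38) = (-60/(1 + 49/2))*(-38) = (-60/(51/2))*(-38) = ((2/51)*(-60))*(-38) = -40/17*(-38) = 1520/17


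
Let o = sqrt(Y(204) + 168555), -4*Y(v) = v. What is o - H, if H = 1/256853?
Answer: -1/256853 + 2*sqrt(42126) ≈ 410.49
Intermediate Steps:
Y(v) = -v/4
o = 2*sqrt(42126) (o = sqrt(-1/4*204 + 168555) = sqrt(-51 + 168555) = sqrt(168504) = 2*sqrt(42126) ≈ 410.49)
H = 1/256853 ≈ 3.8933e-6
o - H = 2*sqrt(42126) - 1*1/256853 = 2*sqrt(42126) - 1/256853 = -1/256853 + 2*sqrt(42126)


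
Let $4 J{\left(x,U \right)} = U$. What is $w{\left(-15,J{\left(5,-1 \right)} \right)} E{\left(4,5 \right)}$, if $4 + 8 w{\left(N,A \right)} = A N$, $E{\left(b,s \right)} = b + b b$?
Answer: $- \frac{5}{8} \approx -0.625$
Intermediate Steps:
$E{\left(b,s \right)} = b + b^{2}$
$J{\left(x,U \right)} = \frac{U}{4}$
$w{\left(N,A \right)} = - \frac{1}{2} + \frac{A N}{8}$
$w{\left(-15,J{\left(5,-1 \right)} \right)} E{\left(4,5 \right)} = \left(- \frac{1}{2} + \frac{1}{8} \cdot \frac{1}{4} \left(-1\right) \left(-15\right)\right) 4 \left(1 + 4\right) = \left(- \frac{1}{2} + \frac{1}{8} \left(- \frac{1}{4}\right) \left(-15\right)\right) 4 \cdot 5 = \left(- \frac{1}{2} + \frac{15}{32}\right) 20 = \left(- \frac{1}{32}\right) 20 = - \frac{5}{8}$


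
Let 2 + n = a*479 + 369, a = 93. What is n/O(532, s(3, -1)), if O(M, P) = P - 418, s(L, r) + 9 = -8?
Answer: -44914/435 ≈ -103.25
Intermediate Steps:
s(L, r) = -17 (s(L, r) = -9 - 8 = -17)
O(M, P) = -418 + P
n = 44914 (n = -2 + (93*479 + 369) = -2 + (44547 + 369) = -2 + 44916 = 44914)
n/O(532, s(3, -1)) = 44914/(-418 - 17) = 44914/(-435) = 44914*(-1/435) = -44914/435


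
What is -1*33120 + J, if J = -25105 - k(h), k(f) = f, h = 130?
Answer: -58355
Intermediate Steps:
J = -25235 (J = -25105 - 1*130 = -25105 - 130 = -25235)
-1*33120 + J = -1*33120 - 25235 = -33120 - 25235 = -58355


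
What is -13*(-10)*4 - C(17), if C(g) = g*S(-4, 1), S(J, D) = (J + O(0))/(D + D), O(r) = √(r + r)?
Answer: 554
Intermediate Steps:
O(r) = √2*√r (O(r) = √(2*r) = √2*√r)
S(J, D) = J/(2*D) (S(J, D) = (J + √2*√0)/(D + D) = (J + √2*0)/((2*D)) = (J + 0)*(1/(2*D)) = J*(1/(2*D)) = J/(2*D))
C(g) = -2*g (C(g) = g*((½)*(-4)/1) = g*((½)*(-4)*1) = g*(-2) = -2*g)
-13*(-10)*4 - C(17) = -13*(-10)*4 - (-2)*17 = 130*4 - 1*(-34) = 520 + 34 = 554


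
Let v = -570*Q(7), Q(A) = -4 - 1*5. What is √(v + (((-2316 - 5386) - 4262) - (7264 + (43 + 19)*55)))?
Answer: 2*I*√4377 ≈ 132.32*I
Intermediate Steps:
Q(A) = -9 (Q(A) = -4 - 5 = -9)
v = 5130 (v = -570*(-9) = 5130)
√(v + (((-2316 - 5386) - 4262) - (7264 + (43 + 19)*55))) = √(5130 + (((-2316 - 5386) - 4262) - (7264 + (43 + 19)*55))) = √(5130 + ((-7702 - 4262) - (7264 + 62*55))) = √(5130 + (-11964 - (7264 + 3410))) = √(5130 + (-11964 - 1*10674)) = √(5130 + (-11964 - 10674)) = √(5130 - 22638) = √(-17508) = 2*I*√4377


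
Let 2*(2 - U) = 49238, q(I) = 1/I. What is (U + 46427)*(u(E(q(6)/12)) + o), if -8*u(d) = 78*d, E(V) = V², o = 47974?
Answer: 1205352459625/1152 ≈ 1.0463e+9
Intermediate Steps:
U = -24617 (U = 2 - ½*49238 = 2 - 24619 = -24617)
u(d) = -39*d/4
(U + 46427)*(u(E(q(6)/12)) + o) = (-24617 + 46427)*(-39*(1/(6*12))²/4 + 47974) = 21810*(-39*((⅙)*(1/12))²/4 + 47974) = 21810*(-39*(1/72)²/4 + 47974) = 21810*(-39/4*1/5184 + 47974) = 21810*(-13/6912 + 47974) = 21810*(331596275/6912) = 1205352459625/1152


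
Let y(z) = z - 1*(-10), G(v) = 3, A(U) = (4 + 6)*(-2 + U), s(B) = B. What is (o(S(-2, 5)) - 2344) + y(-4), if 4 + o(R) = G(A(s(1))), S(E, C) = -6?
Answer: -2339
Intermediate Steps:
A(U) = -20 + 10*U (A(U) = 10*(-2 + U) = -20 + 10*U)
o(R) = -1 (o(R) = -4 + 3 = -1)
y(z) = 10 + z (y(z) = z + 10 = 10 + z)
(o(S(-2, 5)) - 2344) + y(-4) = (-1 - 2344) + (10 - 4) = -2345 + 6 = -2339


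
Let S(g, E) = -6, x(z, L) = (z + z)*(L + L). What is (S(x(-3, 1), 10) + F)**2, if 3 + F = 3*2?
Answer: 9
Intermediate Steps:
x(z, L) = 4*L*z (x(z, L) = (2*z)*(2*L) = 4*L*z)
F = 3 (F = -3 + 3*2 = -3 + 6 = 3)
(S(x(-3, 1), 10) + F)**2 = (-6 + 3)**2 = (-3)**2 = 9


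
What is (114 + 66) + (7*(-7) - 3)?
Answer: 128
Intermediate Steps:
(114 + 66) + (7*(-7) - 3) = 180 + (-49 - 3) = 180 - 52 = 128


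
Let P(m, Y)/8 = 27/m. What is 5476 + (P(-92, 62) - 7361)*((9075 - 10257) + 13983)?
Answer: -2167813009/23 ≈ -9.4253e+7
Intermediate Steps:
P(m, Y) = 216/m (P(m, Y) = 8*(27/m) = 216/m)
5476 + (P(-92, 62) - 7361)*((9075 - 10257) + 13983) = 5476 + (216/(-92) - 7361)*((9075 - 10257) + 13983) = 5476 + (216*(-1/92) - 7361)*(-1182 + 13983) = 5476 + (-54/23 - 7361)*12801 = 5476 - 169357/23*12801 = 5476 - 2167938957/23 = -2167813009/23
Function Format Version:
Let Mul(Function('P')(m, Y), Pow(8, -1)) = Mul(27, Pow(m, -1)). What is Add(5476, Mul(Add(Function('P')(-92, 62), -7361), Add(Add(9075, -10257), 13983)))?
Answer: Rational(-2167813009, 23) ≈ -9.4253e+7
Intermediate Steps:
Function('P')(m, Y) = Mul(216, Pow(m, -1)) (Function('P')(m, Y) = Mul(8, Mul(27, Pow(m, -1))) = Mul(216, Pow(m, -1)))
Add(5476, Mul(Add(Function('P')(-92, 62), -7361), Add(Add(9075, -10257), 13983))) = Add(5476, Mul(Add(Mul(216, Pow(-92, -1)), -7361), Add(Add(9075, -10257), 13983))) = Add(5476, Mul(Add(Mul(216, Rational(-1, 92)), -7361), Add(-1182, 13983))) = Add(5476, Mul(Add(Rational(-54, 23), -7361), 12801)) = Add(5476, Mul(Rational(-169357, 23), 12801)) = Add(5476, Rational(-2167938957, 23)) = Rational(-2167813009, 23)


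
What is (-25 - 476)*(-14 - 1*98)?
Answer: 56112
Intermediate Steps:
(-25 - 476)*(-14 - 1*98) = -501*(-14 - 98) = -501*(-112) = 56112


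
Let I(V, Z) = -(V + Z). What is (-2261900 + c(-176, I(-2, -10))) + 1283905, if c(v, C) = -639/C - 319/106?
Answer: -207346867/212 ≈ -9.7805e+5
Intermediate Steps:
I(V, Z) = -V - Z
c(v, C) = -319/106 - 639/C (c(v, C) = -639/C - 319*1/106 = -639/C - 319/106 = -319/106 - 639/C)
(-2261900 + c(-176, I(-2, -10))) + 1283905 = (-2261900 + (-319/106 - 639/(-1*(-2) - 1*(-10)))) + 1283905 = (-2261900 + (-319/106 - 639/(2 + 10))) + 1283905 = (-2261900 + (-319/106 - 639/12)) + 1283905 = (-2261900 + (-319/106 - 639*1/12)) + 1283905 = (-2261900 + (-319/106 - 213/4)) + 1283905 = (-2261900 - 11927/212) + 1283905 = -479534727/212 + 1283905 = -207346867/212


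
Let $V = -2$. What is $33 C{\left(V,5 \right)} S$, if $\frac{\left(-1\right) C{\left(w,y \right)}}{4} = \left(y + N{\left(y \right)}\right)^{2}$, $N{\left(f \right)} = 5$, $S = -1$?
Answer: $13200$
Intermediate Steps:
$C{\left(w,y \right)} = - 4 \left(5 + y\right)^{2}$ ($C{\left(w,y \right)} = - 4 \left(y + 5\right)^{2} = - 4 \left(5 + y\right)^{2}$)
$33 C{\left(V,5 \right)} S = 33 \left(- 4 \left(5 + 5\right)^{2}\right) \left(-1\right) = 33 \left(- 4 \cdot 10^{2}\right) \left(-1\right) = 33 \left(\left(-4\right) 100\right) \left(-1\right) = 33 \left(-400\right) \left(-1\right) = \left(-13200\right) \left(-1\right) = 13200$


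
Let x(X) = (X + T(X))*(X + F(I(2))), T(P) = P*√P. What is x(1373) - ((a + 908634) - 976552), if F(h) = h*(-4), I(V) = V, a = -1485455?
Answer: 3427518 + 1874145*√1373 ≈ 7.2872e+7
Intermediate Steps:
T(P) = P^(3/2)
F(h) = -4*h
x(X) = (-8 + X)*(X + X^(3/2)) (x(X) = (X + X^(3/2))*(X - 4*2) = (X + X^(3/2))*(X - 8) = (X + X^(3/2))*(-8 + X) = (-8 + X)*(X + X^(3/2)))
x(1373) - ((a + 908634) - 976552) = (1373² + 1373^(5/2) - 8*1373 - 10984*√1373) - ((-1485455 + 908634) - 976552) = (1885129 + 1885129*√1373 - 10984 - 10984*√1373) - (-576821 - 976552) = (1885129 + 1885129*√1373 - 10984 - 10984*√1373) - 1*(-1553373) = (1874145 + 1874145*√1373) + 1553373 = 3427518 + 1874145*√1373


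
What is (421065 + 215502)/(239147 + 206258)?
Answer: 636567/445405 ≈ 1.4292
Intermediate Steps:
(421065 + 215502)/(239147 + 206258) = 636567/445405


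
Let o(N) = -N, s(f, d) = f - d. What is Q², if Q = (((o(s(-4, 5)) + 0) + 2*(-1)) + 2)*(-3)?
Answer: 729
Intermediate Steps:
Q = -27 (Q = (((-(-4 - 1*5) + 0) + 2*(-1)) + 2)*(-3) = (((-(-4 - 5) + 0) - 2) + 2)*(-3) = (((-1*(-9) + 0) - 2) + 2)*(-3) = (((9 + 0) - 2) + 2)*(-3) = ((9 - 2) + 2)*(-3) = (7 + 2)*(-3) = 9*(-3) = -27)
Q² = (-27)² = 729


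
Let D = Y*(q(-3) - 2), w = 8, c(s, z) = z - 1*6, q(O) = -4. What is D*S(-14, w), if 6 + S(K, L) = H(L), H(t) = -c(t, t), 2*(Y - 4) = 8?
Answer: 384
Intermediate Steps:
Y = 8 (Y = 4 + (1/2)*8 = 4 + 4 = 8)
c(s, z) = -6 + z (c(s, z) = z - 6 = -6 + z)
H(t) = 6 - t (H(t) = -(-6 + t) = 6 - t)
S(K, L) = -L (S(K, L) = -6 + (6 - L) = -L)
D = -48 (D = 8*(-4 - 2) = 8*(-6) = -48)
D*S(-14, w) = -(-48)*8 = -48*(-8) = 384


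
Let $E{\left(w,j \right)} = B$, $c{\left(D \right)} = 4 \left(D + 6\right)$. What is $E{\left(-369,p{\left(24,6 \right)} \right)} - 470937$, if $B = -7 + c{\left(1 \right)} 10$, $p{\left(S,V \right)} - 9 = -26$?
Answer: $-470664$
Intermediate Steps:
$c{\left(D \right)} = 24 + 4 D$ ($c{\left(D \right)} = 4 \left(6 + D\right) = 24 + 4 D$)
$p{\left(S,V \right)} = -17$ ($p{\left(S,V \right)} = 9 - 26 = -17$)
$B = 273$ ($B = -7 + \left(24 + 4 \cdot 1\right) 10 = -7 + \left(24 + 4\right) 10 = -7 + 28 \cdot 10 = -7 + 280 = 273$)
$E{\left(w,j \right)} = 273$
$E{\left(-369,p{\left(24,6 \right)} \right)} - 470937 = 273 - 470937 = -470664$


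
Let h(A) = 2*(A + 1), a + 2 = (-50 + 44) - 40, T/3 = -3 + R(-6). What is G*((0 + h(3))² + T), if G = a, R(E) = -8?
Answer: -1488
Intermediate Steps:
T = -33 (T = 3*(-3 - 8) = 3*(-11) = -33)
a = -48 (a = -2 + ((-50 + 44) - 40) = -2 + (-6 - 40) = -2 - 46 = -48)
h(A) = 2 + 2*A (h(A) = 2*(1 + A) = 2 + 2*A)
G = -48
G*((0 + h(3))² + T) = -48*((0 + (2 + 2*3))² - 33) = -48*((0 + (2 + 6))² - 33) = -48*((0 + 8)² - 33) = -48*(8² - 33) = -48*(64 - 33) = -48*31 = -1488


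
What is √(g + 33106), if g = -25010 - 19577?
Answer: I*√11481 ≈ 107.15*I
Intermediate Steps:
g = -44587
√(g + 33106) = √(-44587 + 33106) = √(-11481) = I*√11481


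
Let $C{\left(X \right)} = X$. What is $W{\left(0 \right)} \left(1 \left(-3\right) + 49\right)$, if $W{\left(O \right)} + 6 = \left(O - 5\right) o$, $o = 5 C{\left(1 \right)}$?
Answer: $-1426$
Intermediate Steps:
$o = 5$ ($o = 5 \cdot 1 = 5$)
$W{\left(O \right)} = -31 + 5 O$ ($W{\left(O \right)} = -6 + \left(O - 5\right) 5 = -6 + \left(-5 + O\right) 5 = -6 + \left(-25 + 5 O\right) = -31 + 5 O$)
$W{\left(0 \right)} \left(1 \left(-3\right) + 49\right) = \left(-31 + 5 \cdot 0\right) \left(1 \left(-3\right) + 49\right) = \left(-31 + 0\right) \left(-3 + 49\right) = \left(-31\right) 46 = -1426$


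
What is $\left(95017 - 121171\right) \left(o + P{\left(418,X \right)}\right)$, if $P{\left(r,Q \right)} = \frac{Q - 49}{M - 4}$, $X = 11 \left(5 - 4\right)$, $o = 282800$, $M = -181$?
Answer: $- \frac{1368325965852}{185} \approx -7.3964 \cdot 10^{9}$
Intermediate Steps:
$X = 11$ ($X = 11 \cdot 1 = 11$)
$P{\left(r,Q \right)} = \frac{49}{185} - \frac{Q}{185}$ ($P{\left(r,Q \right)} = \frac{Q - 49}{-181 - 4} = \frac{-49 + Q}{-185} = \left(-49 + Q\right) \left(- \frac{1}{185}\right) = \frac{49}{185} - \frac{Q}{185}$)
$\left(95017 - 121171\right) \left(o + P{\left(418,X \right)}\right) = \left(95017 - 121171\right) \left(282800 + \left(\frac{49}{185} - \frac{11}{185}\right)\right) = - 26154 \left(282800 + \left(\frac{49}{185} - \frac{11}{185}\right)\right) = - 26154 \left(282800 + \frac{38}{185}\right) = \left(-26154\right) \frac{52318038}{185} = - \frac{1368325965852}{185}$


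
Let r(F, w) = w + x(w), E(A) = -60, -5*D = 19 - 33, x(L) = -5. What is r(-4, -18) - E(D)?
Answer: 37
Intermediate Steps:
D = 14/5 (D = -(19 - 33)/5 = -1/5*(-14) = 14/5 ≈ 2.8000)
r(F, w) = -5 + w (r(F, w) = w - 5 = -5 + w)
r(-4, -18) - E(D) = (-5 - 18) - 1*(-60) = -23 + 60 = 37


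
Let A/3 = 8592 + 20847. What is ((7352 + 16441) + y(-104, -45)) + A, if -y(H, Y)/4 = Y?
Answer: 112290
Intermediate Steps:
y(H, Y) = -4*Y
A = 88317 (A = 3*(8592 + 20847) = 3*29439 = 88317)
((7352 + 16441) + y(-104, -45)) + A = ((7352 + 16441) - 4*(-45)) + 88317 = (23793 + 180) + 88317 = 23973 + 88317 = 112290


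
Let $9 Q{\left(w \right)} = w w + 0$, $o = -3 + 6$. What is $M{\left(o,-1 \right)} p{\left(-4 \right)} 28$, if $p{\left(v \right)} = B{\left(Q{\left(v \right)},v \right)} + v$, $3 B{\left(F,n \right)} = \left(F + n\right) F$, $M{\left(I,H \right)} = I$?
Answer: $- \frac{36176}{81} \approx -446.62$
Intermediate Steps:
$o = 3$
$Q{\left(w \right)} = \frac{w^{2}}{9}$ ($Q{\left(w \right)} = \frac{w w + 0}{9} = \frac{w^{2} + 0}{9} = \frac{w^{2}}{9}$)
$B{\left(F,n \right)} = \frac{F \left(F + n\right)}{3}$ ($B{\left(F,n \right)} = \frac{\left(F + n\right) F}{3} = \frac{F \left(F + n\right)}{3}$)
$p{\left(v \right)} = v + \frac{v^{2} \left(v + \frac{v^{2}}{9}\right)}{27}$ ($p{\left(v \right)} = \frac{\frac{v^{2}}{9} \left(\frac{v^{2}}{9} + v\right)}{3} + v = \frac{\frac{v^{2}}{9} \left(v + \frac{v^{2}}{9}\right)}{3} + v = \frac{v^{2} \left(v + \frac{v^{2}}{9}\right)}{27} + v = v + \frac{v^{2} \left(v + \frac{v^{2}}{9}\right)}{27}$)
$M{\left(o,-1 \right)} p{\left(-4 \right)} 28 = 3 \cdot \frac{1}{243} \left(-4\right) \left(243 + \left(-4\right)^{2} \left(9 - 4\right)\right) 28 = 3 \cdot \frac{1}{243} \left(-4\right) \left(243 + 16 \cdot 5\right) 28 = 3 \cdot \frac{1}{243} \left(-4\right) \left(243 + 80\right) 28 = 3 \cdot \frac{1}{243} \left(-4\right) 323 \cdot 28 = 3 \left(- \frac{1292}{243}\right) 28 = \left(- \frac{1292}{81}\right) 28 = - \frac{36176}{81}$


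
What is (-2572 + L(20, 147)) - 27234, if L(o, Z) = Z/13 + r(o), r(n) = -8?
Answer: -387435/13 ≈ -29803.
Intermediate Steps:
L(o, Z) = -8 + Z/13 (L(o, Z) = Z/13 - 8 = -8 + Z/13)
(-2572 + L(20, 147)) - 27234 = (-2572 + (-8 + (1/13)*147)) - 27234 = (-2572 + (-8 + 147/13)) - 27234 = (-2572 + 43/13) - 27234 = -33393/13 - 27234 = -387435/13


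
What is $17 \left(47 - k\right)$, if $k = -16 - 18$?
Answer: $1377$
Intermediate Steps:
$k = -34$
$17 \left(47 - k\right) = 17 \left(47 - -34\right) = 17 \left(47 + 34\right) = 17 \cdot 81 = 1377$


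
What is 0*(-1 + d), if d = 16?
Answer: 0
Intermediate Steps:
0*(-1 + d) = 0*(-1 + 16) = 0*15 = 0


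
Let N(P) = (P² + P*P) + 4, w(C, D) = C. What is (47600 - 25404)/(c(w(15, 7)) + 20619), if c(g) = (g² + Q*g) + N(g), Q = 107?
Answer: 22196/22903 ≈ 0.96913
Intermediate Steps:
N(P) = 4 + 2*P² (N(P) = (P² + P²) + 4 = 2*P² + 4 = 4 + 2*P²)
c(g) = 4 + 3*g² + 107*g (c(g) = (g² + 107*g) + (4 + 2*g²) = 4 + 3*g² + 107*g)
(47600 - 25404)/(c(w(15, 7)) + 20619) = (47600 - 25404)/((4 + 3*15² + 107*15) + 20619) = 22196/((4 + 3*225 + 1605) + 20619) = 22196/((4 + 675 + 1605) + 20619) = 22196/(2284 + 20619) = 22196/22903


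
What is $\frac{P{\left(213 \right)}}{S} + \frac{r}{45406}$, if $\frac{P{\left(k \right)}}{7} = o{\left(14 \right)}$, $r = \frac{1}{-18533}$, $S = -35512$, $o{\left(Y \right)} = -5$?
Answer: $\frac{14726396709}{14941840870888} \approx 0.00098558$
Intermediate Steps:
$r = - \frac{1}{18533} \approx -5.3958 \cdot 10^{-5}$
$P{\left(k \right)} = -35$ ($P{\left(k \right)} = 7 \left(-5\right) = -35$)
$\frac{P{\left(213 \right)}}{S} + \frac{r}{45406} = - \frac{35}{-35512} - \frac{1}{18533 \cdot 45406} = \left(-35\right) \left(- \frac{1}{35512}\right) - \frac{1}{841509398} = \frac{35}{35512} - \frac{1}{841509398} = \frac{14726396709}{14941840870888}$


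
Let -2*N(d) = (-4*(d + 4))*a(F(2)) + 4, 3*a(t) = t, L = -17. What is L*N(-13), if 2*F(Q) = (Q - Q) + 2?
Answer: 136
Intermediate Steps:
F(Q) = 1 (F(Q) = ((Q - Q) + 2)/2 = (0 + 2)/2 = (½)*2 = 1)
a(t) = t/3
N(d) = ⅔ + 2*d/3 (N(d) = -((-4*(d + 4))*((⅓)*1) + 4)/2 = -(-4*(4 + d)*(⅓) + 4)/2 = -((-16 - 4*d)*(⅓) + 4)/2 = -((-16/3 - 4*d/3) + 4)/2 = -(-4/3 - 4*d/3)/2 = ⅔ + 2*d/3)
L*N(-13) = -17*(⅔ + (⅔)*(-13)) = -17*(⅔ - 26/3) = -17*(-8) = 136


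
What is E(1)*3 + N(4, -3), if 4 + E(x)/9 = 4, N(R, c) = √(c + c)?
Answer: I*√6 ≈ 2.4495*I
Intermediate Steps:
N(R, c) = √2*√c (N(R, c) = √(2*c) = √2*√c)
E(x) = 0 (E(x) = -36 + 9*4 = -36 + 36 = 0)
E(1)*3 + N(4, -3) = 0*3 + √2*√(-3) = 0 + √2*(I*√3) = 0 + I*√6 = I*√6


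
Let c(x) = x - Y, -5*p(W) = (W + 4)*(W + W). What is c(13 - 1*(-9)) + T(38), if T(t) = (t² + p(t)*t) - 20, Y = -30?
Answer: -113916/5 ≈ -22783.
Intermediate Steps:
p(W) = -2*W*(4 + W)/5 (p(W) = -(W + 4)*(W + W)/5 = -(4 + W)*2*W/5 = -2*W*(4 + W)/5)
T(t) = -20 + t² - 2*t²*(4 + t)/5 (T(t) = (t² + (-2*t*(4 + t)/5)*t) - 20 = (t² - 2*t²*(4 + t)/5) - 20 = -20 + t² - 2*t²*(4 + t)/5)
c(x) = 30 + x (c(x) = x - 1*(-30) = x + 30 = 30 + x)
c(13 - 1*(-9)) + T(38) = (30 + (13 - 1*(-9))) + (-20 - ⅗*38² - ⅖*38³) = (30 + (13 + 9)) + (-20 - ⅗*1444 - ⅖*54872) = (30 + 22) + (-20 - 4332/5 - 109744/5) = 52 - 114176/5 = -113916/5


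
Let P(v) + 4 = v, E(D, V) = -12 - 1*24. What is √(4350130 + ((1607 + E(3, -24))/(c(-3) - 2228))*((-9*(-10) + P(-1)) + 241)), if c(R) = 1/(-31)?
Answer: 2*√5187828750763659/69069 ≈ 2085.6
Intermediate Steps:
E(D, V) = -36 (E(D, V) = -12 - 24 = -36)
P(v) = -4 + v
c(R) = -1/31
√(4350130 + ((1607 + E(3, -24))/(c(-3) - 2228))*((-9*(-10) + P(-1)) + 241)) = √(4350130 + ((1607 - 36)/(-1/31 - 2228))*((-9*(-10) + (-4 - 1)) + 241)) = √(4350130 + (1571/(-69069/31))*((90 - 5) + 241)) = √(4350130 + (1571*(-31/69069))*(85 + 241)) = √(4350130 - 48701/69069*326) = √(4350130 - 15876526/69069) = √(300443252444/69069) = 2*√5187828750763659/69069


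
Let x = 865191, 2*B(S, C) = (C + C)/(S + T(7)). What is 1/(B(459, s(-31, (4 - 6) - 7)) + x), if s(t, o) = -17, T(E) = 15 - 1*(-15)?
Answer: 489/423078382 ≈ 1.1558e-6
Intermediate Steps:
T(E) = 30 (T(E) = 15 + 15 = 30)
B(S, C) = C/(30 + S) (B(S, C) = ((C + C)/(S + 30))/2 = ((2*C)/(30 + S))/2 = (2*C/(30 + S))/2 = C/(30 + S))
1/(B(459, s(-31, (4 - 6) - 7)) + x) = 1/(-17/(30 + 459) + 865191) = 1/(-17/489 + 865191) = 1/(423078382/489) = 489/423078382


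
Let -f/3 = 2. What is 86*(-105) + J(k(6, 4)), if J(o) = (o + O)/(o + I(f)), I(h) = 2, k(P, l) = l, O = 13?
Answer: -54163/6 ≈ -9027.2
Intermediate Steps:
f = -6 (f = -3*2 = -6)
J(o) = (13 + o)/(2 + o) (J(o) = (o + 13)/(o + 2) = (13 + o)/(2 + o))
86*(-105) + J(k(6, 4)) = 86*(-105) + (13 + 4)/(2 + 4) = -9030 + 17/6 = -54163/6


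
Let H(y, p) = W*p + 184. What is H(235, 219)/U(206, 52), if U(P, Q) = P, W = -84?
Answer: -9106/103 ≈ -88.408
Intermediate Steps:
H(y, p) = 184 - 84*p (H(y, p) = -84*p + 184 = 184 - 84*p)
H(235, 219)/U(206, 52) = (184 - 84*219)/206 = (184 - 18396)*(1/206) = -18212*1/206 = -9106/103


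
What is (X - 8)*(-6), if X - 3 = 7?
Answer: -12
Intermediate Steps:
X = 10 (X = 3 + 7 = 10)
(X - 8)*(-6) = (10 - 8)*(-6) = 2*(-6) = -12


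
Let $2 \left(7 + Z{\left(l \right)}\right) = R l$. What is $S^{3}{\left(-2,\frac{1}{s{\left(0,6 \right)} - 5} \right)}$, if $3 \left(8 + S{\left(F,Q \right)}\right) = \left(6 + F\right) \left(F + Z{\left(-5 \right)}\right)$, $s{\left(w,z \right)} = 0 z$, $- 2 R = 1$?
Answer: $- \frac{166375}{27} \approx -6162.0$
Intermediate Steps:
$R = - \frac{1}{2}$ ($R = \left(- \frac{1}{2}\right) 1 = - \frac{1}{2} \approx -0.5$)
$s{\left(w,z \right)} = 0$
$Z{\left(l \right)} = -7 - \frac{l}{4}$ ($Z{\left(l \right)} = -7 + \frac{\left(- \frac{1}{2}\right) l}{2} = -7 - \frac{l}{4}$)
$S{\left(F,Q \right)} = -8 + \frac{\left(6 + F\right) \left(- \frac{23}{4} + F\right)}{3}$ ($S{\left(F,Q \right)} = -8 + \frac{\left(6 + F\right) \left(F - \frac{23}{4}\right)}{3} = -8 + \frac{\left(6 + F\right) \left(- \frac{23}{4} + F\right)}{3}$)
$S^{3}{\left(-2,\frac{1}{s{\left(0,6 \right)} - 5} \right)} = \left(- \frac{39}{2} + \frac{\left(-2\right)^{2}}{3} + \frac{1}{12} \left(-2\right)\right)^{3} = \left(- \frac{39}{2} + \frac{1}{3} \cdot 4 - \frac{1}{6}\right)^{3} = \left(- \frac{39}{2} + \frac{4}{3} - \frac{1}{6}\right)^{3} = \left(- \frac{55}{3}\right)^{3} = - \frac{166375}{27}$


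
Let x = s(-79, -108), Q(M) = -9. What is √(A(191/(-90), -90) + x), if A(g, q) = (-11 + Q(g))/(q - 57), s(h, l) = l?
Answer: 4*I*√2973/21 ≈ 10.386*I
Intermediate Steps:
A(g, q) = -20/(-57 + q) (A(g, q) = (-11 - 9)/(q - 57) = -20/(-57 + q))
x = -108
√(A(191/(-90), -90) + x) = √(-20/(-57 - 90) - 108) = √(-20/(-147) - 108) = √(-20*(-1/147) - 108) = √(20/147 - 108) = √(-15856/147) = 4*I*√2973/21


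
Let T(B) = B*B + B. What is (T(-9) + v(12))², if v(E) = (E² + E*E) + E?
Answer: 138384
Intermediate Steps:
v(E) = E + 2*E² (v(E) = (E² + E²) + E = 2*E² + E = E + 2*E²)
T(B) = B + B² (T(B) = B² + B = B + B²)
(T(-9) + v(12))² = (-9*(1 - 9) + 12*(1 + 2*12))² = (-9*(-8) + 12*(1 + 24))² = (72 + 12*25)² = (72 + 300)² = 372² = 138384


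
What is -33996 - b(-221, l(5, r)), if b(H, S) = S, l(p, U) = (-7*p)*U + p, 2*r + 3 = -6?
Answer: -68317/2 ≈ -34159.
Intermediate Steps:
r = -9/2 (r = -3/2 + (½)*(-6) = -3/2 - 3 = -9/2 ≈ -4.5000)
l(p, U) = p - 7*U*p (l(p, U) = -7*U*p + p = p - 7*U*p)
-33996 - b(-221, l(5, r)) = -33996 - 5*(1 - 7*(-9/2)) = -33996 - 5*(1 + 63/2) = -33996 - 5*65/2 = -33996 - 1*325/2 = -33996 - 325/2 = -68317/2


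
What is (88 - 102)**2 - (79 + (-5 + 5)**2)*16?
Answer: -1068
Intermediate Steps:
(88 - 102)**2 - (79 + (-5 + 5)**2)*16 = (-14)**2 - (79 + 0**2)*16 = 196 - (79 + 0)*16 = 196 - 79*16 = 196 - 1*1264 = 196 - 1264 = -1068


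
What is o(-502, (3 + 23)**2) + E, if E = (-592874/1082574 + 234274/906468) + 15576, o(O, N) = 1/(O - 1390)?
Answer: 1204946654345805065/77360623287156 ≈ 15576.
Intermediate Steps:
o(O, N) = 1/(-1390 + O)
E = 1273728007647023/81776557386 (E = (-592874*1/1082574 + 234274*(1/906468)) + 15576 = (-296437/541287 + 117137/453234) + 15576 = -23650197313/81776557386 + 15576 = 1273728007647023/81776557386 ≈ 15576.)
o(-502, (3 + 23)**2) + E = 1/(-1390 - 502) + 1273728007647023/81776557386 = 1/(-1892) + 1273728007647023/81776557386 = -1/1892 + 1273728007647023/81776557386 = 1204946654345805065/77360623287156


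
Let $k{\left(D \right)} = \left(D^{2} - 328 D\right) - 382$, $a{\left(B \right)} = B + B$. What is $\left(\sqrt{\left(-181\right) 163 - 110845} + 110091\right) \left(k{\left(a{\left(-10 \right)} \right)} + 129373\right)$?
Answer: $14966981541 + 271902 i \sqrt{35087} \approx 1.4967 \cdot 10^{10} + 5.0931 \cdot 10^{7} i$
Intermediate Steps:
$a{\left(B \right)} = 2 B$
$k{\left(D \right)} = -382 + D^{2} - 328 D$
$\left(\sqrt{\left(-181\right) 163 - 110845} + 110091\right) \left(k{\left(a{\left(-10 \right)} \right)} + 129373\right) = \left(\sqrt{\left(-181\right) 163 - 110845} + 110091\right) \left(\left(-382 + \left(2 \left(-10\right)\right)^{2} - 328 \cdot 2 \left(-10\right)\right) + 129373\right) = \left(\sqrt{-29503 - 110845} + 110091\right) \left(\left(-382 + \left(-20\right)^{2} - -6560\right) + 129373\right) = \left(\sqrt{-140348} + 110091\right) \left(\left(-382 + 400 + 6560\right) + 129373\right) = \left(2 i \sqrt{35087} + 110091\right) \left(6578 + 129373\right) = \left(110091 + 2 i \sqrt{35087}\right) 135951 = 14966981541 + 271902 i \sqrt{35087}$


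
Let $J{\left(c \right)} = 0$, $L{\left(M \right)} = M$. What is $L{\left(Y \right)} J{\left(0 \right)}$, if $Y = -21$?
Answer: $0$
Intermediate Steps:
$L{\left(Y \right)} J{\left(0 \right)} = \left(-21\right) 0 = 0$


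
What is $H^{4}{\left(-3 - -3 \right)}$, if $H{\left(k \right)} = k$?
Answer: $0$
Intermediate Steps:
$H^{4}{\left(-3 - -3 \right)} = \left(-3 - -3\right)^{4} = \left(-3 + 3\right)^{4} = 0^{4} = 0$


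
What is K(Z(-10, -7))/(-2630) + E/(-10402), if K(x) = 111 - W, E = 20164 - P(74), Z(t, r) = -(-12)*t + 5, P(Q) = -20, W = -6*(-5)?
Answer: -26963241/13678630 ≈ -1.9712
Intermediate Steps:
W = 30
Z(t, r) = 5 + 12*t (Z(t, r) = 12*t + 5 = 5 + 12*t)
E = 20184 (E = 20164 - 1*(-20) = 20164 + 20 = 20184)
K(x) = 81 (K(x) = 111 - 1*30 = 111 - 30 = 81)
K(Z(-10, -7))/(-2630) + E/(-10402) = 81/(-2630) + 20184/(-10402) = 81*(-1/2630) + 20184*(-1/10402) = -81/2630 - 10092/5201 = -26963241/13678630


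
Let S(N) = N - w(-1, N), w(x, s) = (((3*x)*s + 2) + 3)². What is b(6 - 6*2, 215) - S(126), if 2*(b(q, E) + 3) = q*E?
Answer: 138355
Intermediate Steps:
w(x, s) = (5 + 3*s*x)² (w(x, s) = ((3*s*x + 2) + 3)² = ((2 + 3*s*x) + 3)² = (5 + 3*s*x)²)
b(q, E) = -3 + E*q/2 (b(q, E) = -3 + (q*E)/2 = -3 + (E*q)/2 = -3 + E*q/2)
S(N) = N - (5 - 3*N)² (S(N) = N - (5 + 3*N*(-1))² = N - (5 - 3*N)²)
b(6 - 6*2, 215) - S(126) = (-3 + (½)*215*(6 - 6*2)) - (126 - (5 - 3*126)²) = (-3 + (½)*215*(6 - 12)) - (126 - (5 - 378)²) = (-3 + (½)*215*(-6)) - (126 - 1*(-373)²) = (-3 - 645) - (126 - 1*139129) = -648 - (126 - 139129) = -648 - 1*(-139003) = -648 + 139003 = 138355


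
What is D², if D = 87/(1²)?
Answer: 7569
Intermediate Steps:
D = 87 (D = 87/1 = 87*1 = 87)
D² = 87² = 7569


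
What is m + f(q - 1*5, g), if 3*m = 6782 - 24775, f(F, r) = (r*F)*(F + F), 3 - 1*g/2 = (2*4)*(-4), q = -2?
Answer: 2587/3 ≈ 862.33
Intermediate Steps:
g = 70 (g = 6 - 2*2*4*(-4) = 6 - 16*(-4) = 6 - 2*(-32) = 6 + 64 = 70)
f(F, r) = 2*r*F² (f(F, r) = (F*r)*(2*F) = 2*r*F²)
m = -17993/3 (m = (6782 - 24775)/3 = (⅓)*(-17993) = -17993/3 ≈ -5997.7)
m + f(q - 1*5, g) = -17993/3 + 2*70*(-2 - 1*5)² = -17993/3 + 2*70*(-2 - 5)² = -17993/3 + 2*70*(-7)² = -17993/3 + 2*70*49 = -17993/3 + 6860 = 2587/3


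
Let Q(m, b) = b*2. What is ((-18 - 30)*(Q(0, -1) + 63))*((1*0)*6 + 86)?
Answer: -251808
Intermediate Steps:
Q(m, b) = 2*b
((-18 - 30)*(Q(0, -1) + 63))*((1*0)*6 + 86) = ((-18 - 30)*(2*(-1) + 63))*((1*0)*6 + 86) = (-48*(-2 + 63))*(0*6 + 86) = (-48*61)*(0 + 86) = -2928*86 = -251808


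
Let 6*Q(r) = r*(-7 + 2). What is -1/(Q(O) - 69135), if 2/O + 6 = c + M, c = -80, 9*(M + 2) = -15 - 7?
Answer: 814/56275875 ≈ 1.4464e-5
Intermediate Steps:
M = -40/9 (M = -2 + (-15 - 7)/9 = -2 + (⅑)*(-22) = -2 - 22/9 = -40/9 ≈ -4.4444)
O = -9/407 (O = 2/(-6 + (-80 - 40/9)) = 2/(-6 - 760/9) = 2/(-814/9) = 2*(-9/814) = -9/407 ≈ -0.022113)
Q(r) = -5*r/6 (Q(r) = (r*(-7 + 2))/6 = (r*(-5))/6 = (-5*r)/6 = -5*r/6)
-1/(Q(O) - 69135) = -1/(-⅚*(-9/407) - 69135) = -1/(15/814 - 69135) = -1/(-56275875/814) = -1*(-814/56275875) = 814/56275875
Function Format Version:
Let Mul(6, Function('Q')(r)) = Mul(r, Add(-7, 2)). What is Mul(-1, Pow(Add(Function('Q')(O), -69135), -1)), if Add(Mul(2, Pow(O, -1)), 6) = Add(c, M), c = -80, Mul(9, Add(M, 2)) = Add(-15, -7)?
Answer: Rational(814, 56275875) ≈ 1.4464e-5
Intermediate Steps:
M = Rational(-40, 9) (M = Add(-2, Mul(Rational(1, 9), Add(-15, -7))) = Add(-2, Mul(Rational(1, 9), -22)) = Add(-2, Rational(-22, 9)) = Rational(-40, 9) ≈ -4.4444)
O = Rational(-9, 407) (O = Mul(2, Pow(Add(-6, Add(-80, Rational(-40, 9))), -1)) = Mul(2, Pow(Add(-6, Rational(-760, 9)), -1)) = Mul(2, Pow(Rational(-814, 9), -1)) = Mul(2, Rational(-9, 814)) = Rational(-9, 407) ≈ -0.022113)
Function('Q')(r) = Mul(Rational(-5, 6), r) (Function('Q')(r) = Mul(Rational(1, 6), Mul(r, Add(-7, 2))) = Mul(Rational(1, 6), Mul(r, -5)) = Mul(Rational(1, 6), Mul(-5, r)) = Mul(Rational(-5, 6), r))
Mul(-1, Pow(Add(Function('Q')(O), -69135), -1)) = Mul(-1, Pow(Add(Mul(Rational(-5, 6), Rational(-9, 407)), -69135), -1)) = Mul(-1, Pow(Add(Rational(15, 814), -69135), -1)) = Mul(-1, Pow(Rational(-56275875, 814), -1)) = Mul(-1, Rational(-814, 56275875)) = Rational(814, 56275875)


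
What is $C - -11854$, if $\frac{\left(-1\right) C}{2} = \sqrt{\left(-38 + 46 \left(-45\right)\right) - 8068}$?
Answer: $11854 - 16 i \sqrt{159} \approx 11854.0 - 201.75 i$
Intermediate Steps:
$C = - 16 i \sqrt{159}$ ($C = - 2 \sqrt{\left(-38 + 46 \left(-45\right)\right) - 8068} = - 2 \sqrt{\left(-38 - 2070\right) - 8068} = - 2 \sqrt{-2108 - 8068} = - 2 \sqrt{-10176} = - 2 \cdot 8 i \sqrt{159} = - 16 i \sqrt{159} \approx - 201.75 i$)
$C - -11854 = - 16 i \sqrt{159} - -11854 = - 16 i \sqrt{159} + 11854 = 11854 - 16 i \sqrt{159}$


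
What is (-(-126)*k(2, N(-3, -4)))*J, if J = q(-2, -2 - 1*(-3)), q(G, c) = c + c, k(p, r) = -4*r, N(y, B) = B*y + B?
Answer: -8064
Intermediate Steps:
N(y, B) = B + B*y
q(G, c) = 2*c
J = 2 (J = 2*(-2 - 1*(-3)) = 2*(-2 + 3) = 2*1 = 2)
(-(-126)*k(2, N(-3, -4)))*J = -(-126)*(-(-16)*(1 - 3))*2 = -(-126)*(-(-16)*(-2))*2 = -(-126)*(-4*8)*2 = -(-126)*(-32)*2 = -7*576*2 = -4032*2 = -8064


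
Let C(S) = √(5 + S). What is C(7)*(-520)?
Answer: -1040*√3 ≈ -1801.3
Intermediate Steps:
C(7)*(-520) = √(5 + 7)*(-520) = √12*(-520) = (2*√3)*(-520) = -1040*√3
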